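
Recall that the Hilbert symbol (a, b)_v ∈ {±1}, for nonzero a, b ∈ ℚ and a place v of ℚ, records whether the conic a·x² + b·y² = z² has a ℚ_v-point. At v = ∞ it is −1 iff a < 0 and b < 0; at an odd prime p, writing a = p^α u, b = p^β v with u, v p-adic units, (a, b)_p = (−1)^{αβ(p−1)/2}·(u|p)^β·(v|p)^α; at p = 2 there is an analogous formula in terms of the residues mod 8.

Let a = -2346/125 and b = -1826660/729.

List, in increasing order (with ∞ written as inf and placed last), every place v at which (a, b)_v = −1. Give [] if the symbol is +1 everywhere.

(a, b) ≡ (-11730, -1265) mod (ℚ^×)²; places V = {2, 3, 5, 11, 17, 19, 23, ∞}.
(a,b)_5: α=-3, u≡4; β=1, v≡2 (mod 5); (4|5)=+1, (2|5)=-1; sign (−1)^0·+1^1·-1^-3 = -1.
(a,b)_17: α=1, u≡11; β=0, v≡5 (mod 17); (11|17)=-1, (5|17)=-1; sign (−1)^0·-1^0·-1^1 = -1.
(a,b)_23: α=1, u≡22; β=1, v≡10 (mod 23); (22|23)=-1, (10|23)=-1; sign (−1)^1·-1^1·-1^1 = -1.
(a,b)_2: α=1, β=2; u≡7, v≡7 (mod 8); ε(u)ε(v)=1·1, αω(v)=1·0, βω(u)=2·0; sum ≡ 1  ⇒  -1.
(a,b)_19: α=0, u≡13; β=2, v≡10 (mod 19); (13|19)=-1, (10|19)=-1; sign (−1)^0·-1^2·-1^0 = +1.
(a,b)_∞: sgn(-11730)=−, sgn(-1265)=−, so -1.
(a,b)_3: α=1, u≡2; β=-6, v≡1 (mod 3); (2|3)=-1, (1|3)=+1; sign (−1)^0·-1^-6·+1^1 = +1.
(a,b)_11: α=0, u≡2; β=1, v≡6 (mod 11); (2|11)=-1, (6|11)=-1; sign (−1)^0·-1^1·-1^0 = -1.
|Ram(-11730, -1265)| = 6, even; anisotropic at {2, 5, 11, 17, 23, ∞}.

[2, 5, 11, 17, 23, inf]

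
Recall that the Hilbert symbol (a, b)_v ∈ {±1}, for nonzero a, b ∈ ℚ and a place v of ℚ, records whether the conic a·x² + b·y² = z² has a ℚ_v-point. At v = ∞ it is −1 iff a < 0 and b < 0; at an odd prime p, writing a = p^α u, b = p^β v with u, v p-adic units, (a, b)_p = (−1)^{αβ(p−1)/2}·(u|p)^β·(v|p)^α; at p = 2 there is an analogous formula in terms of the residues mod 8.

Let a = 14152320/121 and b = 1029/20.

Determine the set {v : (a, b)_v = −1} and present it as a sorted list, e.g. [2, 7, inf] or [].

[]

(a, b) ≡ (2730, 105) mod (ℚ^×)²; places V = {2, 3, 5, 7, 11, 13, ∞}.
(a,b)_∞: sgn(2730)=+, sgn(105)=+, so +1.
(a,b)_2: α=7, β=-2; u≡5, v≡1 (mod 8); ε(u)ε(v)=0·0, αω(v)=7·0, βω(u)=-2·1; sum ≡ 0  ⇒  +1.
(a,b)_13: α=1, u≡5; β=0, v≡4 (mod 13); (5|13)=-1, (4|13)=+1; sign (−1)^0·-1^0·+1^1 = +1.
(a,b)_7: α=1, u≡3; β=3, v≡4 (mod 7); (3|7)=-1, (4|7)=+1; sign (−1)^1·-1^3·+1^1 = +1.
(a,b)_5: α=1, u≡4; β=-1, v≡1 (mod 5); (4|5)=+1, (1|5)=+1; sign (−1)^0·+1^-1·+1^1 = +1.
(a,b)_11: α=-2, u≡6; β=0, v≡8 (mod 11); (6|11)=-1, (8|11)=-1; sign (−1)^0·-1^0·-1^-2 = +1.
(a,b)_3: α=5, u≡1; β=1, v≡2 (mod 3); (1|3)=+1, (2|3)=-1; sign (−1)^1·+1^1·-1^5 = +1.
Every local symbol is +1, so the conic 2730·x² + 105·y² = z² has ℚ_v-points for all v and hence a ℚ-point; (a, b / ℚ) ≅ M_2(ℚ).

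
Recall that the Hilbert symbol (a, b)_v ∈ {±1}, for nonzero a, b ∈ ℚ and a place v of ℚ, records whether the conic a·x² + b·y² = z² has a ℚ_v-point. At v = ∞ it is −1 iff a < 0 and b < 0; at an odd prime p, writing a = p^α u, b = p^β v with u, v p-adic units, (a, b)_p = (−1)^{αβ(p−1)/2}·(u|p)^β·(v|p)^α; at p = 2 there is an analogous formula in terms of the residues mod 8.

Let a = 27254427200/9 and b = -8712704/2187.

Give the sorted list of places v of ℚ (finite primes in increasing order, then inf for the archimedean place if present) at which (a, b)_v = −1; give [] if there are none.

[3, 7, 11, 17]

(a, b) ≡ (17, -102102) mod (ℚ^×)²; places V = {2, 3, 5, 7, 11, 13, 17, ∞}.
(a,b)_17: α=1, u≡16; β=1, v≡5 (mod 17); (16|17)=+1, (5|17)=-1; sign (−1)^0·+1^1·-1^1 = -1.
(a,b)_13: α=2, u≡12; β=1, v≡11 (mod 13); (12|13)=+1, (11|13)=-1; sign (−1)^0·+1^1·-1^2 = +1.
(a,b)_2: α=6, β=9; u≡1, v≡5 (mod 8); ε(u)ε(v)=0·0, αω(v)=6·1, βω(u)=9·0; sum ≡ 0  ⇒  +1.
(a,b)_5: α=2, u≡2; β=0, v≡3 (mod 5); (2|5)=-1, (3|5)=-1; sign (−1)^0·-1^0·-1^2 = +1.
(a,b)_∞: sgn(17)=+, sgn(-102102)=−, so +1.
(a,b)_3: α=-2, u≡2; β=-7, v≡1 (mod 3); (2|3)=-1, (1|3)=+1; sign (−1)^0·-1^-7·+1^-2 = -1.
(a,b)_11: α=2, u≡8; β=1, v≡10 (mod 11); (8|11)=-1, (10|11)=-1; sign (−1)^0·-1^1·-1^2 = -1.
(a,b)_7: α=2, u≡5; β=1, v≡4 (mod 7); (5|7)=-1, (4|7)=+1; sign (−1)^0·-1^1·+1^2 = -1.
Ram(17, -102102) = {3, 7, 11, 17}; no ℚ_3-point on the conic.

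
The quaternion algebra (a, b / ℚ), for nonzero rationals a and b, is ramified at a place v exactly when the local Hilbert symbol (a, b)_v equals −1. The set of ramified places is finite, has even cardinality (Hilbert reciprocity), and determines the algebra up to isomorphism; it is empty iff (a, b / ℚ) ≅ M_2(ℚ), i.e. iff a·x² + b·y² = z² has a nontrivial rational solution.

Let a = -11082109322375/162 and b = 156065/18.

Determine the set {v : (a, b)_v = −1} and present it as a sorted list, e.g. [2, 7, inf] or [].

[5, 13]

(a, b) ≡ (-910, 130) mod (ℚ^×)²; places V = {2, 3, 5, 7, 13, ∞}.
(a,b)_7: α=9, u≡6; β=4, v≡4 (mod 7); (6|7)=-1, (4|7)=+1; sign (−1)^0·-1^4·+1^9 = +1.
(a,b)_5: α=3, u≡3; β=1, v≡1 (mod 5); (3|5)=-1, (1|5)=+1; sign (−1)^0·-1^1·+1^3 = -1.
(a,b)_2: α=-1, β=-1; u≡1, v≡1 (mod 8); ε(u)ε(v)=0·0, αω(v)=-1·0, βω(u)=-1·0; sum ≡ 0  ⇒  +1.
(a,b)_13: α=3, u≡11; β=1, v≡9 (mod 13); (11|13)=-1, (9|13)=+1; sign (−1)^0·-1^1·+1^3 = -1.
(a,b)_∞: sgn(-910)=−, sgn(130)=+, so +1.
(a,b)_3: α=-4, u≡2; β=-2, v≡1 (mod 3); (2|3)=-1, (1|3)=+1; sign (−1)^0·-1^-2·+1^-4 = +1.
(-910, 130 / ℚ) ramifies at {5, 13}: a division algebra.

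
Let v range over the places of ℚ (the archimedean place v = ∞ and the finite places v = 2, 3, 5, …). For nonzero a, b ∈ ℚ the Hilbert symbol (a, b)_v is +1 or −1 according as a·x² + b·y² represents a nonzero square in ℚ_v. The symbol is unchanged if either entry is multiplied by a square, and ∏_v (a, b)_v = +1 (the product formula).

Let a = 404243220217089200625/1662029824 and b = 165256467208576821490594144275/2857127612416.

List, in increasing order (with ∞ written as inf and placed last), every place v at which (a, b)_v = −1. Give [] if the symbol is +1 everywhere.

Mod squares: a ≡ 41, b ≡ 42183219. Check v ∈ {∞, 2, 3, 5, 7, 11, 13, 23, 31, 37, 41}.
v=3: a=3^4·(≡2), b=3^3·(≡1) mod 3; (2|3)=-1, (1|3)=+1; (−1)^{4·3·1}·(-1)^3·(+1)^4 = -1.
v=41: a=41^1·(≡20), b=41^1·(≡18) mod 41; (20|41)=+1, (18|41)=+1; (−1)^{1·1·20}·(+1)^1·(+1)^1 = +1.
v=13: a=13^-2·(≡6), b=13^3·(≡11) mod 13; (6|13)=-1, (11|13)=-1; (−1)^{-2·3·6}·(-1)^3·(-1)^-2 = -1.
v=∞: 41 > 0 and 42183219 > 0  ⇒  (a,b)_∞ = +1.
v=2: v_2(a)=-12, v_2(b)=-12; units ≡ 1, 3 (mod 8); ε·ε+αω+βω = 0·1+-12·1+-12·0 ≡ 0  ⇒  (a,b)_2 = +1.
v=23: a=23^6·(≡8), b=23^9·(≡21) mod 23; (8|23)=+1, (21|23)=-1; (−1)^{6·9·11}·(+1)^9·(-1)^6 = +1.
v=7: a=7^-4·(≡6), b=7^-8·(≡2) mod 7; (6|7)=-1, (2|7)=+1; (−1)^{-4·-8·3}·(-1)^-8·(+1)^-4 = +1.
v=31: a=31^2·(≡20), b=31^3·(≡1) mod 31; (20|31)=+1, (1|31)=+1; (−1)^{2·3·15}·(+1)^3·(+1)^2 = +1.
v=37: a=37^2·(≡1), b=37^3·(≡24) mod 37; (1|37)=+1, (24|37)=-1; (−1)^{2·3·18}·(+1)^3·(-1)^2 = +1.
v=11: a=11^0·(≡10), b=11^-2·(≡5) mod 11; (10|11)=-1, (5|11)=+1; (−1)^{0·-2·5}·(-1)^-2·(+1)^0 = +1.
v=5: a=5^4·(≡4), b=5^2·(≡1) mod 5; (4|5)=+1, (1|5)=+1; (−1)^{4·2·2}·(+1)^2·(+1)^4 = +1.
(41, 42183219 / ℚ) ramifies at {3, 13}: a division algebra.

[3, 13]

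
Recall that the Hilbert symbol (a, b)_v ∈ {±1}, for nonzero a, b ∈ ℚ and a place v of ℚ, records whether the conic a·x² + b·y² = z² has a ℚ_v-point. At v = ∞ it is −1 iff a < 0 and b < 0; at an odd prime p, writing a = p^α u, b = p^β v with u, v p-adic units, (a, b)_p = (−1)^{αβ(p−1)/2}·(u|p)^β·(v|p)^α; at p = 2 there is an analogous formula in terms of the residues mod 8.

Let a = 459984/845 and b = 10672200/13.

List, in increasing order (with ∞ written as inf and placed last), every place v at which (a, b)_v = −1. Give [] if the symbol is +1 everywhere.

[3, 7]

Mod squares: a ≡ 105, b ≡ 26. Check v ∈ {∞, 2, 3, 5, 7, 11, 13, 37}.
v=3: a=3^1·(≡2), b=3^2·(≡2) mod 3; (2|3)=-1, (2|3)=-1; (−1)^{1·2·1}·(-1)^2·(-1)^1 = -1.
v=13: a=13^-2·(≡1), b=13^-1·(≡6) mod 13; (1|13)=+1, (6|13)=-1; (−1)^{-2·-1·6}·(+1)^-1·(-1)^-2 = +1.
v=37: a=37^2·(≡18), b=37^0·(≡28) mod 37; (18|37)=-1, (28|37)=+1; (−1)^{2·0·18}·(-1)^0·(+1)^2 = +1.
v=5: a=5^-1·(≡1), b=5^2·(≡1) mod 5; (1|5)=+1, (1|5)=+1; (−1)^{-1·2·2}·(+1)^2·(+1)^-1 = +1.
v=∞: 105 > 0 and 26 > 0  ⇒  (a,b)_∞ = +1.
v=2: v_2(a)=4, v_2(b)=3; units ≡ 1, 5 (mod 8); ε·ε+αω+βω = 0·0+4·1+3·0 ≡ 0  ⇒  (a,b)_2 = +1.
v=7: a=7^1·(≡2), b=7^2·(≡5) mod 7; (2|7)=+1, (5|7)=-1; (−1)^{1·2·3}·(+1)^2·(-1)^1 = -1.
v=11: a=11^0·(≡7), b=11^2·(≡1) mod 11; (7|11)=-1, (1|11)=+1; (−1)^{0·2·5}·(-1)^2·(+1)^0 = +1.
Ram(105, 26) = {3, 7}; no ℚ_3-point on the conic.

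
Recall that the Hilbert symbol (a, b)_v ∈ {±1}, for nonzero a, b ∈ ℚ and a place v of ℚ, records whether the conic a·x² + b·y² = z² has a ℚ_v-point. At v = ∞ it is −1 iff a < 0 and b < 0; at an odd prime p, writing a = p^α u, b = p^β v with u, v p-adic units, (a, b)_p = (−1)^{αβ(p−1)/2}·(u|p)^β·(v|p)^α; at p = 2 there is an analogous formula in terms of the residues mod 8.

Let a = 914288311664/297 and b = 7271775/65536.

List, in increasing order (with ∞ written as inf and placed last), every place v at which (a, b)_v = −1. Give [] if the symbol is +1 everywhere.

(a, b) ≡ (138567, 399) mod (ℚ^×)²; places V = {2, 3, 5, 7, 11, 13, 17, 19, 31, ∞}.
(a,b)_∞: sgn(138567)=+, sgn(399)=+, so +1.
(a,b)_3: α=-3, u≡1; β=7, v≡1 (mod 3); (1|3)=+1, (1|3)=+1; sign (−1)^1·+1^7·+1^-3 = -1.
(a,b)_13: α=1, u≡1; β=0, v≡10 (mod 13); (1|13)=+1, (10|13)=+1; sign (−1)^0·+1^0·+1^1 = +1.
(a,b)_17: α=3, u≡16; β=0, v≡8 (mod 17); (16|17)=+1, (8|17)=+1; sign (−1)^0·+1^0·+1^3 = +1.
(a,b)_5: α=0, u≡2; β=2, v≡1 (mod 5); (2|5)=-1, (1|5)=+1; sign (−1)^0·-1^2·+1^0 = +1.
(a,b)_2: α=4, β=-16; u≡7, v≡7 (mod 8); ε(u)ε(v)=1·1, αω(v)=4·0, βω(u)=-16·0; sum ≡ 1  ⇒  -1.
(a,b)_11: α=-1, u≡7; β=0, v≡3 (mod 11); (7|11)=-1, (3|11)=+1; sign (−1)^0·-1^0·+1^-1 = +1.
(a,b)_31: α=2, u≡8; β=0, v≡6 (mod 31); (8|31)=+1, (6|31)=-1; sign (−1)^0·+1^0·-1^2 = +1.
(a,b)_19: α=1, u≡11; β=1, v≡13 (mod 19); (11|19)=+1, (13|19)=-1; sign (−1)^1·+1^1·-1^1 = +1.
(a,b)_7: α=2, u≡2; β=1, v≡2 (mod 7); (2|7)=+1, (2|7)=+1; sign (−1)^0·+1^1·+1^2 = +1.
Ram(138567, 399) = {2, 3}; no ℚ_2-point on the conic.

[2, 3]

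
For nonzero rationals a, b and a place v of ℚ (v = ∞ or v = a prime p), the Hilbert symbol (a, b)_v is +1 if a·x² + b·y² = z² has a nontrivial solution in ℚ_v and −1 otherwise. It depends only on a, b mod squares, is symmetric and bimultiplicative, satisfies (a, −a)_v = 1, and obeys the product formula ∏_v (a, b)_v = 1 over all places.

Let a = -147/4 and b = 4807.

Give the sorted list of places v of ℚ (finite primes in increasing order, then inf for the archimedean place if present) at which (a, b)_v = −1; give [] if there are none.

[11, 23]

(a, b) ≡ (-3, 4807) mod (ℚ^×)²; places V = {2, 3, 7, 11, 19, 23, ∞}.
(a,b)_7: α=2, u≡1; β=0, v≡5 (mod 7); (1|7)=+1, (5|7)=-1; sign (−1)^0·+1^0·-1^2 = +1.
(a,b)_23: α=0, u≡15; β=1, v≡2 (mod 23); (15|23)=-1, (2|23)=+1; sign (−1)^0·-1^1·+1^0 = -1.
(a,b)_11: α=0, u≡10; β=1, v≡8 (mod 11); (10|11)=-1, (8|11)=-1; sign (−1)^0·-1^1·-1^0 = -1.
(a,b)_2: α=-2, β=0; u≡5, v≡7 (mod 8); ε(u)ε(v)=0·1, αω(v)=-2·0, βω(u)=0·1; sum ≡ 0  ⇒  +1.
(a,b)_3: α=1, u≡2; β=0, v≡1 (mod 3); (2|3)=-1, (1|3)=+1; sign (−1)^0·-1^0·+1^1 = +1.
(a,b)_∞: sgn(-3)=−, sgn(4807)=+, so +1.
(a,b)_19: α=0, u≡6; β=1, v≡6 (mod 19); (6|19)=+1, (6|19)=+1; sign (−1)^0·+1^1·+1^0 = +1.
(-3, 4807 / ℚ) ramifies at {11, 23}: a division algebra.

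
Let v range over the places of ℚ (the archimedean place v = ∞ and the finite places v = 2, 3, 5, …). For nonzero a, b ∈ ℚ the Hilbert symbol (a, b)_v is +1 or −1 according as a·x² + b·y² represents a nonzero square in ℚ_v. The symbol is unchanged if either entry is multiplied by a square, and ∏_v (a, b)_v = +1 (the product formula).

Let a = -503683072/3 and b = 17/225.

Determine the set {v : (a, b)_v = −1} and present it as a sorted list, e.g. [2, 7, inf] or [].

Mod squares: a ≡ -5106, b ≡ 17. Check v ∈ {∞, 2, 3, 5, 17, 23, 37}.
v=3: a=3^-1·(≡2), b=3^-2·(≡2) mod 3; (2|3)=-1, (2|3)=-1; (−1)^{-1·-2·1}·(-1)^-2·(-1)^-1 = -1.
v=5: a=5^0·(≡1), b=5^-2·(≡3) mod 5; (1|5)=+1, (3|5)=-1; (−1)^{0·-2·2}·(+1)^-2·(-1)^0 = +1.
v=23: a=23^1·(≡16), b=23^0·(≡15) mod 23; (16|23)=+1, (15|23)=-1; (−1)^{1·0·11}·(+1)^0·(-1)^1 = -1.
v=∞: -5106 < 0 and 17 > 0  ⇒  (a,b)_∞ = +1.
v=2: v_2(a)=11, v_2(b)=0; units ≡ 7, 1 (mod 8); ε·ε+αω+βω = 1·0+11·0+0·0 ≡ 0  ⇒  (a,b)_2 = +1.
v=37: a=37^1·(≡7), b=37^0·(≡18) mod 37; (7|37)=+1, (18|37)=-1; (−1)^{1·0·18}·(+1)^0·(-1)^1 = -1.
v=17: a=17^2·(≡3), b=17^1·(≡13) mod 17; (3|17)=-1, (13|17)=+1; (−1)^{2·1·8}·(-1)^1·(+1)^2 = -1.
Ram(-5106, 17) = {3, 17, 23, 37}; no ℚ_3-point on the conic.

[3, 17, 23, 37]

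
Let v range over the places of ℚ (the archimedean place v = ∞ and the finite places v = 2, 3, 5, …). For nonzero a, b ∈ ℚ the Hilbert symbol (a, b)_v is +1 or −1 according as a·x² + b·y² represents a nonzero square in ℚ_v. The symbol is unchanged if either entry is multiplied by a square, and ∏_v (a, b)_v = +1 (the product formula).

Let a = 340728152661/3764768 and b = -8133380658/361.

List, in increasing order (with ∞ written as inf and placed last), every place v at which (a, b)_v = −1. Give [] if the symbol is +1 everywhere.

[2, 31]

Mod squares: a ≡ 18538, b ≡ -537602. Check v ∈ {∞, 2, 3, 7, 13, 19, 23, 29, 31, 41, 43, 47}.
v=19: a=19^0·(≡2), b=19^-2·(≡15) mod 19; (2|19)=-1, (15|19)=-1; (−1)^{0·-2·9}·(-1)^-2·(-1)^0 = +1.
v=47: a=47^2·(≡35), b=47^0·(≡26) mod 47; (35|47)=-1, (26|47)=-1; (−1)^{2·0·23}·(-1)^0·(-1)^2 = +1.
v=23: a=23^1·(≡4), b=23^1·(≡22) mod 23; (4|23)=+1, (22|23)=-1; (−1)^{1·1·11}·(+1)^1·(-1)^1 = +1.
v=3: a=3^2·(≡1), b=3^2·(≡1) mod 3; (1|3)=+1, (1|3)=+1; (−1)^{2·2·1}·(+1)^2·(+1)^2 = +1.
v=29: a=29^0·(≡23), b=29^1·(≡16) mod 29; (23|29)=+1, (16|29)=+1; (−1)^{0·1·14}·(+1)^1·(+1)^0 = +1.
v=13: a=13^1·(≡4), b=13^1·(≡12) mod 13; (4|13)=+1, (12|13)=+1; (−1)^{1·1·6}·(+1)^1·(+1)^1 = +1.
v=∞: 18538 > 0 and -537602 < 0  ⇒  (a,b)_∞ = +1.
v=2: v_2(a)=-5, v_2(b)=1; units ≡ 5, 7 (mod 8); ε·ε+αω+βω = 0·1+-5·0+1·1 ≡ 1  ⇒  (a,b)_2 = -1.
v=41: a=41^0·(≡3), b=41^2·(≡1) mod 41; (3|41)=-1, (1|41)=+1; (−1)^{0·2·20}·(-1)^2·(+1)^0 = +1.
v=31: a=31^1·(≡8), b=31^1·(≡4) mod 31; (8|31)=+1, (4|31)=+1; (−1)^{1·1·15}·(+1)^1·(+1)^1 = -1.
v=7: a=7^-6·(≡2), b=7^0·(≡6) mod 7; (2|7)=+1, (6|7)=-1; (−1)^{-6·0·3}·(+1)^0·(-1)^-6 = +1.
v=43: a=43^2·(≡22), b=43^0·(≡42) mod 43; (22|43)=-1, (42|43)=-1; (−1)^{2·0·21}·(-1)^0·(-1)^2 = +1.
Ram(18538, -537602) = {2, 31}; no ℚ_2-point on the conic.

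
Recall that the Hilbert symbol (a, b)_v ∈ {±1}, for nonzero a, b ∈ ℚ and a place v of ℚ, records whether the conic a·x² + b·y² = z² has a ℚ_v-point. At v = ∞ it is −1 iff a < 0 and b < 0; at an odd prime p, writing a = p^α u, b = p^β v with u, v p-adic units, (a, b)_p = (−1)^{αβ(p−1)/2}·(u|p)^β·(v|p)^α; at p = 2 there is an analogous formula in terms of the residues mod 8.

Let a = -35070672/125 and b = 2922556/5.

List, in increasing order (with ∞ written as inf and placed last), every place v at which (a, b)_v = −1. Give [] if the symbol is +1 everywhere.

(a, b) ≡ (-223665, 74555) mod (ℚ^×)²; places V = {2, 3, 5, 7, 13, 31, 37, ∞}.
(a,b)_3: α=1, u≡1; β=0, v≡2 (mod 3); (1|3)=+1, (2|3)=-1; sign (−1)^0·+1^0·-1^1 = -1.
(a,b)_31: α=1, u≡2; β=1, v≡1 (mod 31); (2|31)=+1, (1|31)=+1; sign (−1)^1·+1^1·+1^1 = -1.
(a,b)_∞: sgn(-223665)=−, sgn(74555)=+, so +1.
(a,b)_7: α=2, u≡6; β=2, v≡5 (mod 7); (6|7)=-1, (5|7)=-1; sign (−1)^0·-1^2·-1^2 = +1.
(a,b)_5: α=-3, u≡3; β=-1, v≡1 (mod 5); (3|5)=-1, (1|5)=+1; sign (−1)^0·-1^-1·+1^-3 = -1.
(a,b)_37: α=1, u≡6; β=1, v≡6 (mod 37); (6|37)=-1, (6|37)=-1; sign (−1)^0·-1^1·-1^1 = +1.
(a,b)_13: α=1, u≡2; β=1, v≡11 (mod 13); (2|13)=-1, (11|13)=-1; sign (−1)^0·-1^1·-1^1 = +1.
(a,b)_2: α=4, β=2; u≡7, v≡3 (mod 8); ε(u)ε(v)=1·1, αω(v)=4·1, βω(u)=2·0; sum ≡ 1  ⇒  -1.
|Ram(-223665, 74555)| = 4, even; anisotropic at {2, 3, 5, 31}.

[2, 3, 5, 31]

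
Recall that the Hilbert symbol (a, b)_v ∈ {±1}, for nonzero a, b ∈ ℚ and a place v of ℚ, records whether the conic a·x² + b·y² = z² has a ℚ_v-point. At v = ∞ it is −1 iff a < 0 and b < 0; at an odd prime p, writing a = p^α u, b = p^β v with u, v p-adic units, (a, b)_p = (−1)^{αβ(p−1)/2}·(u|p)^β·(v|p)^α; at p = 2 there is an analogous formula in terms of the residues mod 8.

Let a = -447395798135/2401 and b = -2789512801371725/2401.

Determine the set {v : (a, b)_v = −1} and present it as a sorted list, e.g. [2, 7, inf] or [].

[29, inf]

Mod squares: a ≡ -215, b ≡ -29. Check v ∈ {∞, 2, 5, 7, 11, 13, 29, 43}.
v=7: a=7^-4·(≡1), b=7^-4·(≡5) mod 7; (1|7)=+1, (5|7)=-1; (−1)^{-4·-4·3}·(+1)^-4·(-1)^-4 = +1.
v=5: a=5^1·(≡3), b=5^2·(≡1) mod 5; (3|5)=-1, (1|5)=+1; (−1)^{1·2·2}·(-1)^2·(+1)^1 = +1.
v=13: a=13^2·(≡5), b=13^2·(≡1) mod 13; (5|13)=-1, (1|13)=+1; (−1)^{2·2·6}·(-1)^2·(+1)^2 = +1.
v=∞: -215 < 0 and -29 < 0  ⇒  (a,b)_∞ = -1.
v=11: a=11^4·(≡4), b=11^4·(≡3) mod 11; (4|11)=+1, (3|11)=+1; (−1)^{4·4·5}·(+1)^4·(+1)^4 = +1.
v=43: a=43^1·(≡38), b=43^2·(≡6) mod 43; (38|43)=+1, (6|43)=+1; (−1)^{1·2·21}·(+1)^2·(+1)^1 = +1.
v=2: v_2(a)=0, v_2(b)=0; units ≡ 1, 3 (mod 8); ε·ε+αω+βω = 0·1+0·1+0·0 ≡ 0  ⇒  (a,b)_2 = +1.
v=29: a=29^2·(≡11), b=29^3·(≡16) mod 29; (11|29)=-1, (16|29)=+1; (−1)^{2·3·14}·(-1)^3·(+1)^2 = -1.
Ram(-215, -29) = {29, ∞}; no ℚ_29-point on the conic.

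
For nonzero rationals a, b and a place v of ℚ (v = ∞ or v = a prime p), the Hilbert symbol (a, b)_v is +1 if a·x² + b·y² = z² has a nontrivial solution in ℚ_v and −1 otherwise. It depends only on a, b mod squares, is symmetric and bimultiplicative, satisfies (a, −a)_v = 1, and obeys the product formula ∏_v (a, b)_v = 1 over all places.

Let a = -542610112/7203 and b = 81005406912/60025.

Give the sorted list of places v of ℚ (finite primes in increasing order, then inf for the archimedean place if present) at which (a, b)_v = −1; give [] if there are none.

[2, 17, 41, 47]

Mod squares: a ≡ -48081, b ≡ 1736227. Check v ∈ {∞, 2, 3, 5, 7, 11, 17, 23, 31, 41, 47, 53}.
v=5: a=5^0·(≡1), b=5^-2·(≡2) mod 5; (1|5)=+1, (2|5)=-1; (−1)^{0·-2·2}·(+1)^-2·(-1)^0 = +1.
v=2: v_2(a)=6, v_2(b)=6; units ≡ 7, 3 (mod 8); ε·ε+αω+βω = 1·1+6·1+6·0 ≡ 1  ⇒  (a,b)_2 = -1.
v=3: a=3^-1·(≡2), b=3^6·(≡1) mod 3; (2|3)=-1, (1|3)=+1; (−1)^{-1·6·1}·(-1)^6·(+1)^-1 = +1.
v=53: a=53^0·(≡28), b=53^1·(≡32) mod 53; (28|53)=+1, (32|53)=-1; (−1)^{0·1·26}·(+1)^1·(-1)^0 = +1.
v=31: a=31^1·(≡29), b=31^0·(≡8) mod 31; (29|31)=-1, (8|31)=+1; (−1)^{1·0·15}·(-1)^0·(+1)^1 = +1.
v=∞: -48081 < 0 and 1736227 > 0  ⇒  (a,b)_∞ = +1.
v=7: a=7^-4·(≡4), b=7^-4·(≡6) mod 7; (4|7)=+1, (6|7)=-1; (−1)^{-4·-4·3}·(+1)^-4·(-1)^-4 = +1.
v=47: a=47^1·(≡31), b=47^1·(≡26) mod 47; (31|47)=-1, (26|47)=-1; (−1)^{1·1·23}·(-1)^1·(-1)^1 = -1.
v=17: a=17^0·(≡3), b=17^1·(≡3) mod 17; (3|17)=-1, (3|17)=-1; (−1)^{0·1·8}·(-1)^1·(-1)^0 = -1.
v=41: a=41^0·(≡22), b=41^1·(≡12) mod 41; (22|41)=-1, (12|41)=-1; (−1)^{0·1·20}·(-1)^1·(-1)^0 = -1.
v=11: a=11^1·(≡6), b=11^0·(≡5) mod 11; (6|11)=-1, (5|11)=+1; (−1)^{1·0·5}·(-1)^0·(+1)^1 = +1.
v=23: a=23^2·(≡18), b=23^0·(≡2) mod 23; (18|23)=+1, (2|23)=+1; (−1)^{2·0·11}·(+1)^0·(+1)^2 = +1.
|Ram(-48081, 1736227)| = 4, even; anisotropic at {2, 17, 41, 47}.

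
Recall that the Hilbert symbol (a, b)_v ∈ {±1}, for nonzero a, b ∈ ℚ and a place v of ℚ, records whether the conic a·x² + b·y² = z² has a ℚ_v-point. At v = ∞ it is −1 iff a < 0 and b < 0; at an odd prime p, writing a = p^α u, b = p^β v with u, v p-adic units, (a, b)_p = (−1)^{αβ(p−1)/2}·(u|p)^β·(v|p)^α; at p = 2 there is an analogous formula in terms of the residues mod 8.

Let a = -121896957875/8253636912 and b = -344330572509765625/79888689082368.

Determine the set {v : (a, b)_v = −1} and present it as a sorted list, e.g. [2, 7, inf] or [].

Mod squares: a ≡ -105, b ≡ -3. Check v ∈ {∞, 2, 3, 5, 7, 11, 17, 29, 31, 37, 47}.
v=37: a=37^2·(≡29), b=37^2·(≡27) mod 37; (29|37)=-1, (27|37)=+1; (−1)^{2·2·18}·(-1)^2·(+1)^2 = +1.
v=29: a=29^2·(≡18), b=29^2·(≡3) mod 29; (18|29)=-1, (3|29)=-1; (−1)^{2·2·14}·(-1)^2·(-1)^2 = +1.
v=3: a=3^-5·(≡1), b=3^-5·(≡2) mod 3; (1|3)=+1, (2|3)=-1; (−1)^{-5·-5·1}·(+1)^-5·(-1)^-5 = +1.
v=7: a=7^1·(≡5), b=7^2·(≡1) mod 7; (5|7)=-1, (1|7)=+1; (−1)^{1·2·3}·(-1)^2·(+1)^1 = +1.
v=11: a=11^2·(≡1), b=11^0·(≡8) mod 11; (1|11)=+1, (8|11)=-1; (−1)^{2·0·5}·(+1)^0·(-1)^2 = +1.
v=47: a=47^-2·(≡25), b=47^0·(≡11) mod 47; (25|47)=+1, (11|47)=-1; (−1)^{-2·0·23}·(+1)^0·(-1)^-2 = +1.
v=31: a=31^-2·(≡10), b=31^-2·(≡20) mod 31; (10|31)=+1, (20|31)=+1; (−1)^{-2·-2·15}·(+1)^-2·(+1)^-2 = +1.
v=∞: -105 < 0 and -3 < 0  ⇒  (a,b)_∞ = -1.
v=2: v_2(a)=-4, v_2(b)=-12; units ≡ 7, 5 (mod 8); ε·ε+αω+βω = 1·0+-4·1+-12·0 ≡ 0  ⇒  (a,b)_2 = +1.
v=17: a=17^0·(≡5), b=17^-4·(≡3) mod 17; (5|17)=-1, (3|17)=-1; (−1)^{0·-4·8}·(-1)^-4·(-1)^0 = +1.
v=5: a=5^3·(≡1), b=5^14·(≡3) mod 5; (1|5)=+1, (3|5)=-1; (−1)^{3·14·2}·(+1)^14·(-1)^3 = -1.
(-105, -3 / ℚ) ramifies at {5, ∞}: a division algebra.

[5, inf]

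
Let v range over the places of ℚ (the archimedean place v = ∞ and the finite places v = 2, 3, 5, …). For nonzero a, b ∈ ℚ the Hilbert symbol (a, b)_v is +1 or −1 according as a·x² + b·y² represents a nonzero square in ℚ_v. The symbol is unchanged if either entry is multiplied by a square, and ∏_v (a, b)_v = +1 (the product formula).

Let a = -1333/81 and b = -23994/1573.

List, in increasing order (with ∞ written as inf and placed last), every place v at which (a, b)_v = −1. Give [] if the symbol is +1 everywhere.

[13, inf]

(a, b) ≡ (-1333, -34658) mod (ℚ^×)²; places V = {2, 3, 11, 13, 31, 43, ∞}.
(a,b)_11: α=0, u≡5; β=-2, v≡4 (mod 11); (5|11)=+1, (4|11)=+1; sign (−1)^0·+1^-2·+1^0 = +1.
(a,b)_43: α=1, u≡32; β=1, v≡31 (mod 43); (32|43)=-1, (31|43)=+1; sign (−1)^1·-1^1·+1^1 = +1.
(a,b)_2: α=0, β=1; u≡3, v≡7 (mod 8); ε(u)ε(v)=1·1, αω(v)=0·0, βω(u)=1·1; sum ≡ 0  ⇒  +1.
(a,b)_3: α=-4, u≡2; β=2, v≡1 (mod 3); (2|3)=-1, (1|3)=+1; sign (−1)^0·-1^2·+1^-4 = +1.
(a,b)_∞: sgn(-1333)=−, sgn(-34658)=−, so -1.
(a,b)_31: α=1, u≡1; β=1, v≡27 (mod 31); (1|31)=+1, (27|31)=-1; sign (−1)^1·+1^1·-1^1 = +1.
(a,b)_13: α=0, u≡2; β=-1, v≡1 (mod 13); (2|13)=-1, (1|13)=+1; sign (−1)^0·-1^-1·+1^0 = -1.
Ram(-1333, -34658) = {13, ∞}; no ℚ_13-point on the conic.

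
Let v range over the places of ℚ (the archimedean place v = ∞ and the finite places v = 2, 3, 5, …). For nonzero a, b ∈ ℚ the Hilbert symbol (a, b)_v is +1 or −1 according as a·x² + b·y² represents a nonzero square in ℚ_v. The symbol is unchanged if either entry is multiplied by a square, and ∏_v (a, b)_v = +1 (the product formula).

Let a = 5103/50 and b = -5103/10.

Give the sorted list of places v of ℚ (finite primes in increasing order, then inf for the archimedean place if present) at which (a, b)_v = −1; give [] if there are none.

(a, b) ≡ (14, -70) mod (ℚ^×)²; places V = {2, 3, 5, 7, ∞}.
(a,b)_3: α=6, u≡2; β=6, v≡2 (mod 3); (2|3)=-1, (2|3)=-1; sign (−1)^0·-1^6·-1^6 = +1.
(a,b)_2: α=-1, β=-1; u≡7, v≡5 (mod 8); ε(u)ε(v)=1·0, αω(v)=-1·1, βω(u)=-1·0; sum ≡ 1  ⇒  -1.
(a,b)_7: α=1, u≡1; β=1, v≡2 (mod 7); (1|7)=+1, (2|7)=+1; sign (−1)^1·+1^1·+1^1 = -1.
(a,b)_∞: sgn(14)=+, sgn(-70)=−, so +1.
(a,b)_5: α=-2, u≡4; β=-1, v≡1 (mod 5); (4|5)=+1, (1|5)=+1; sign (−1)^0·+1^-1·+1^-2 = +1.
(14, -70 / ℚ) ramifies at {2, 7}: a division algebra.

[2, 7]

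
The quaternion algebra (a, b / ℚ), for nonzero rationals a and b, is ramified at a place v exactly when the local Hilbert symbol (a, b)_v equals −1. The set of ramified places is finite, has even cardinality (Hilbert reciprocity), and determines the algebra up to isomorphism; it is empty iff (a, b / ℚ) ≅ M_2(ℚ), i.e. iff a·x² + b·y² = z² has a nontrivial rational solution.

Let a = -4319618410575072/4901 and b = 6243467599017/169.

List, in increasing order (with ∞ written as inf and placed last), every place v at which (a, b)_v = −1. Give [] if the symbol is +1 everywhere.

[19, 41]

Mod squares: a ≡ -55167222, b ≡ 43993. Check v ∈ {∞, 2, 3, 11, 13, 19, 29, 37, 41}.
v=13: a=13^-2·(≡2), b=13^-2·(≡12) mod 13; (2|13)=-1, (12|13)=+1; (−1)^{-2·-2·6}·(-1)^-2·(+1)^-2 = +1.
v=41: a=41^1·(≡4), b=41^1·(≡19) mod 41; (4|41)=+1, (19|41)=-1; (−1)^{1·1·20}·(+1)^1·(-1)^1 = -1.
v=37: a=37^1·(≡2), b=37^1·(≡2) mod 37; (2|37)=-1, (2|37)=-1; (−1)^{1·1·18}·(-1)^1·(-1)^1 = +1.
v=11: a=11^3·(≡10), b=11^2·(≡3) mod 11; (10|11)=-1, (3|11)=+1; (−1)^{3·2·5}·(-1)^2·(+1)^3 = +1.
v=∞: -55167222 < 0 and 43993 > 0  ⇒  (a,b)_∞ = +1.
v=29: a=29^-1·(≡25), b=29^1·(≡28) mod 29; (25|29)=+1, (28|29)=+1; (−1)^{-1·1·14}·(+1)^1·(+1)^-1 = +1.
v=3: a=3^3·(≡2), b=3^2·(≡1) mod 3; (2|3)=-1, (1|3)=+1; (−1)^{3·2·1}·(-1)^2·(+1)^3 = +1.
v=19: a=19^5·(≡11), b=19^4·(≡14) mod 19; (11|19)=+1, (14|19)=-1; (−1)^{5·4·9}·(+1)^4·(-1)^5 = -1.
v=2: v_2(a)=5, v_2(b)=0; units ≡ 5, 1 (mod 8); ε·ε+αω+βω = 0·0+5·0+0·1 ≡ 0  ⇒  (a,b)_2 = +1.
Ram(-55167222, 43993) = {19, 41}; no ℚ_19-point on the conic.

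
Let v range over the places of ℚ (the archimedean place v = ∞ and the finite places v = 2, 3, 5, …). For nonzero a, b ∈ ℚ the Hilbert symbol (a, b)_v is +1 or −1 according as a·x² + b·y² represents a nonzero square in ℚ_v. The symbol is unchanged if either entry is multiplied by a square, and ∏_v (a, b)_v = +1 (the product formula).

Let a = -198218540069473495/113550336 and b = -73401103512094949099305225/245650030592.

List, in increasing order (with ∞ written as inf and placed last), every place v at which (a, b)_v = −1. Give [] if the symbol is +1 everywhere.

(a, b) ≡ (-55, -12818) mod (ℚ^×)²; places V = {2, 3, 5, 11, 13, 17, 19, 29, 37, ∞}.
(a,b)_37: α=-2, u≡18; β=-4, v≡9 (mod 37); (18|37)=-1, (9|37)=+1; sign (−1)^0·-1^-4·+1^-2 = +1.
(a,b)_11: α=1, u≡10; β=2, v≡6 (mod 11); (10|11)=-1, (6|11)=-1; sign (−1)^0·-1^2·-1^1 = -1.
(a,b)_17: α=4, u≡8; β=3, v≡12 (mod 17); (8|17)=+1, (12|17)=-1; sign (−1)^0·+1^3·-1^4 = +1.
(a,b)_29: α=4, u≡10; β=7, v≡24 (mod 29); (10|29)=-1, (24|29)=+1; sign (−1)^0·-1^7·+1^4 = -1.
(a,b)_13: α=2, u≡3; β=3, v≡7 (mod 13); (3|13)=+1, (7|13)=-1; sign (−1)^0·+1^3·-1^2 = +1.
(a,b)_2: α=-10, β=-17; u≡1, v≡7 (mod 8); ε(u)ε(v)=0·1, αω(v)=-10·0, βω(u)=-17·0; sum ≡ 0  ⇒  +1.
(a,b)_19: α=2, u≡8; β=4, v≡6 (mod 19); (8|19)=-1, (6|19)=+1; sign (−1)^0·-1^4·+1^2 = +1.
(a,b)_3: α=-4, u≡2; β=0, v≡1 (mod 3); (2|3)=-1, (1|3)=+1; sign (−1)^0·-1^0·+1^-4 = +1.
(a,b)_∞: sgn(-55)=−, sgn(-12818)=−, so -1.
(a,b)_5: α=1, u≡1; β=2, v≡3 (mod 5); (1|5)=+1, (3|5)=-1; sign (−1)^0·+1^2·-1^1 = -1.
Ram(-55, -12818) = {5, 11, 29, ∞}; no ℚ_5-point on the conic.

[5, 11, 29, inf]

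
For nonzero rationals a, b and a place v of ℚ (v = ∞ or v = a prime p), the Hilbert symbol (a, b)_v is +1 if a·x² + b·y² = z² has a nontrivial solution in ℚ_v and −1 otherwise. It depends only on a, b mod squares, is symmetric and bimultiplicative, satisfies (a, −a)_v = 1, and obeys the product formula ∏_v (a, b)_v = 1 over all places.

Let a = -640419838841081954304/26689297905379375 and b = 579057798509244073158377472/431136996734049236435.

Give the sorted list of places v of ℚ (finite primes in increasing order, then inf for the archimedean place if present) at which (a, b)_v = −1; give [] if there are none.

[5, 7]

Mod squares: a ≡ -182, b ≡ 105. Check v ∈ {∞, 2, 3, 5, 7, 13, 17, 19, 23, 29}.
v=2: v_2(a)=17, v_2(b)=18; units ≡ 5, 1 (mod 8); ε·ε+αω+βω = 0·0+17·0+18·1 ≡ 0  ⇒  (a,b)_2 = +1.
v=13: a=13^3·(≡10), b=13^4·(≡4) mod 13; (10|13)=+1, (4|13)=+1; (−1)^{3·4·6}·(+1)^4·(+1)^3 = +1.
v=19: a=19^4·(≡18), b=19^6·(≡8) mod 19; (18|19)=-1, (8|19)=-1; (−1)^{4·6·9}·(-1)^6·(-1)^4 = +1.
v=17: a=17^2·(≡7), b=17^4·(≡14) mod 17; (7|17)=-1, (14|17)=-1; (−1)^{2·4·8}·(-1)^4·(-1)^2 = +1.
v=23: a=23^-6·(≡4), b=23^-6·(≡3) mod 23; (4|23)=+1, (3|23)=+1; (−1)^{-6·-6·11}·(+1)^-6·(+1)^-6 = +1.
v=∞: -182 < 0 and 105 > 0  ⇒  (a,b)_∞ = +1.
v=7: a=7^-3·(≡4), b=7^-7·(≡2) mod 7; (4|7)=+1, (2|7)=+1; (−1)^{-3·-7·3}·(+1)^-7·(+1)^-3 = -1.
v=29: a=29^-2·(≡11), b=29^-4·(≡26) mod 29; (11|29)=-1, (26|29)=-1; (−1)^{-2·-4·14}·(-1)^-4·(-1)^-2 = +1.
v=3: a=3^10·(≡1), b=3^9·(≡2) mod 3; (1|3)=+1, (2|3)=-1; (−1)^{10·9·1}·(+1)^9·(-1)^10 = +1.
v=5: a=5^-4·(≡3), b=5^-1·(≡1) mod 5; (3|5)=-1, (1|5)=+1; (−1)^{-4·-1·2}·(-1)^-1·(+1)^-4 = -1.
|Ram(-182, 105)| = 2, even; anisotropic at {5, 7}.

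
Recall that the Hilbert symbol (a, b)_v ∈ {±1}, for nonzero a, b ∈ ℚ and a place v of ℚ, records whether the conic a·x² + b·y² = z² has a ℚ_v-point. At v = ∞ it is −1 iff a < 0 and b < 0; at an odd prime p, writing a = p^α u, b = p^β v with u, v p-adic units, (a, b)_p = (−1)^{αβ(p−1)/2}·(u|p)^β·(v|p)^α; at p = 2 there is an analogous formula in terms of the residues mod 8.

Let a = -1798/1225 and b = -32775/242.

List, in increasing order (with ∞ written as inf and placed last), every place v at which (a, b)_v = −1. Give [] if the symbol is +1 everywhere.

(a, b) ≡ (-1798, -2622) mod (ℚ^×)²; places V = {2, 3, 5, 7, 11, 19, 23, 29, 31, ∞}.
(a,b)_19: α=0, u≡5; β=1, v≡3 (mod 19); (5|19)=+1, (3|19)=-1; sign (−1)^0·+1^1·-1^0 = +1.
(a,b)_3: α=0, u≡2; β=1, v≡2 (mod 3); (2|3)=-1, (2|3)=-1; sign (−1)^0·-1^1·-1^0 = -1.
(a,b)_11: α=0, u≡7; β=-2, v≡8 (mod 11); (7|11)=-1, (8|11)=-1; sign (−1)^0·-1^-2·-1^0 = +1.
(a,b)_5: α=-2, u≡3; β=2, v≡2 (mod 5); (3|5)=-1, (2|5)=-1; sign (−1)^0·-1^2·-1^-2 = +1.
(a,b)_2: α=1, β=-1; u≡5, v≡1 (mod 8); ε(u)ε(v)=0·0, αω(v)=1·0, βω(u)=-1·1; sum ≡ 1  ⇒  -1.
(a,b)_31: α=1, u≡8; β=0, v≡22 (mod 31); (8|31)=+1, (22|31)=-1; sign (−1)^0·+1^0·-1^1 = -1.
(a,b)_29: α=1, u≡16; β=0, v≡14 (mod 29); (16|29)=+1, (14|29)=-1; sign (−1)^0·+1^0·-1^1 = -1.
(a,b)_7: α=-2, u≡2; β=0, v≡5 (mod 7); (2|7)=+1, (5|7)=-1; sign (−1)^0·+1^0·-1^-2 = +1.
(a,b)_∞: sgn(-1798)=−, sgn(-2622)=−, so -1.
(a,b)_23: α=0, u≡7; β=1, v≡2 (mod 23); (7|23)=-1, (2|23)=+1; sign (−1)^0·-1^1·+1^0 = -1.
(-1798, -2622 / ℚ) ramifies at {2, 3, 23, 29, 31, ∞}: a division algebra.

[2, 3, 23, 29, 31, inf]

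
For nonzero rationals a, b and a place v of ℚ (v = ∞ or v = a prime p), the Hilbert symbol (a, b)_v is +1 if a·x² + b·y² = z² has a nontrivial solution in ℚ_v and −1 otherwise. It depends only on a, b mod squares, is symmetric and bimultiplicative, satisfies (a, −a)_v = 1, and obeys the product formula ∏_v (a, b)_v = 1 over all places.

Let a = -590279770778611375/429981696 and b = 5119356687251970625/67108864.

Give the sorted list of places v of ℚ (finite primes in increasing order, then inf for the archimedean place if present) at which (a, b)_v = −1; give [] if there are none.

(a, b) ≡ (-56695, 2737) mod (ℚ^×)²; places V = {2, 3, 5, 7, 11, 17, 23, 29, ∞}.
(a,b)_5: α=3, u≡4; β=4, v≡2 (mod 5); (4|5)=+1, (2|5)=-1; sign (−1)^0·+1^4·-1^3 = -1.
(a,b)_29: α=3, u≡15; β=4, v≡3 (mod 29); (15|29)=-1, (3|29)=-1; sign (−1)^0·-1^4·-1^3 = -1.
(a,b)_23: α=1, u≡14; β=1, v≡18 (mod 23); (14|23)=-1, (18|23)=+1; sign (−1)^1·-1^1·+1^1 = +1.
(a,b)_17: α=5, u≡14; β=3, v≡9 (mod 17); (14|17)=-1, (9|17)=+1; sign (−1)^0·-1^3·+1^5 = -1.
(a,b)_11: α=2, u≡7; β=4, v≡4 (mod 11); (7|11)=-1, (4|11)=+1; sign (−1)^0·-1^4·+1^2 = +1.
(a,b)_2: α=-16, β=-26; u≡1, v≡1 (mod 8); ε(u)ε(v)=0·0, αω(v)=-16·0, βω(u)=-26·0; sum ≡ 0  ⇒  +1.
(a,b)_∞: sgn(-56695)=−, sgn(2737)=+, so +1.
(a,b)_3: α=-8, u≡2; β=0, v≡1 (mod 3); (2|3)=-1, (1|3)=+1; sign (−1)^0·-1^0·+1^-8 = +1.
(a,b)_7: α=2, u≡5; β=1, v≡3 (mod 7); (5|7)=-1, (3|7)=-1; sign (−1)^0·-1^1·-1^2 = -1.
|Ram(-56695, 2737)| = 4, even; anisotropic at {5, 7, 17, 29}.

[5, 7, 17, 29]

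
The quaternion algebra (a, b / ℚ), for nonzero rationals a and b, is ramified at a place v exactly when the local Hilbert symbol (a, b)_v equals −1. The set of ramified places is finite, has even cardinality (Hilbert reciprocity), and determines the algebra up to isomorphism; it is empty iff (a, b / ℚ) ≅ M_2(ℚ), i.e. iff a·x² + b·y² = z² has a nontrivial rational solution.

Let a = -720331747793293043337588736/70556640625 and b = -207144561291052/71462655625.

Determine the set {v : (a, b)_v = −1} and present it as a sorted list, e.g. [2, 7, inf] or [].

Mod squares: a ≡ -1569799, b ≡ -42427. Check v ∈ {∞, 2, 5, 7, 11, 17, 19, 23, 29, 31, 37}.
v=5: a=5^-12·(≡1), b=5^-4·(≡2) mod 5; (1|5)=+1, (2|5)=-1; (−1)^{-12·-4·2}·(+1)^-4·(-1)^-12 = +1.
v=37: a=37^1·(≡12), b=37^-2·(≡30) mod 37; (12|37)=+1, (30|37)=+1; (−1)^{1·-2·18}·(+1)^-2·(+1)^1 = +1.
v=∞: -1569799 < 0 and -42427 < 0  ⇒  (a,b)_∞ = -1.
v=11: a=11^3·(≡9), b=11^1·(≡3) mod 11; (9|11)=+1, (3|11)=+1; (−1)^{3·1·5}·(+1)^1·(+1)^3 = -1.
v=29: a=29^3·(≡2), b=29^1·(≡4) mod 29; (2|29)=-1, (4|29)=+1; (−1)^{3·1·14}·(-1)^1·(+1)^3 = -1.
v=7: a=7^9·(≡4), b=7^5·(≡1) mod 7; (4|7)=+1, (1|7)=+1; (−1)^{9·5·3}·(+1)^5·(+1)^9 = -1.
v=19: a=19^3·(≡10), b=19^1·(≡1) mod 19; (10|19)=-1, (1|19)=+1; (−1)^{3·1·9}·(-1)^1·(+1)^3 = +1.
v=17: a=17^-2·(≡4), b=17^-4·(≡11) mod 17; (4|17)=+1, (11|17)=-1; (−1)^{-2·-4·8}·(+1)^-4·(-1)^-2 = +1.
v=31: a=31^0·(≡20), b=31^2·(≡30) mod 31; (20|31)=+1, (30|31)=-1; (−1)^{0·2·15}·(+1)^2·(-1)^0 = +1.
v=2: v_2(a)=12, v_2(b)=2; units ≡ 1, 5 (mod 8); ε·ε+αω+βω = 0·0+12·1+2·0 ≡ 0  ⇒  (a,b)_2 = +1.
v=23: a=23^2·(≡7), b=23^2·(≡2) mod 23; (7|23)=-1, (2|23)=+1; (−1)^{2·2·11}·(-1)^2·(+1)^2 = +1.
Ram(-1569799, -42427) = {7, 11, 29, ∞}; no ℚ_7-point on the conic.

[7, 11, 29, inf]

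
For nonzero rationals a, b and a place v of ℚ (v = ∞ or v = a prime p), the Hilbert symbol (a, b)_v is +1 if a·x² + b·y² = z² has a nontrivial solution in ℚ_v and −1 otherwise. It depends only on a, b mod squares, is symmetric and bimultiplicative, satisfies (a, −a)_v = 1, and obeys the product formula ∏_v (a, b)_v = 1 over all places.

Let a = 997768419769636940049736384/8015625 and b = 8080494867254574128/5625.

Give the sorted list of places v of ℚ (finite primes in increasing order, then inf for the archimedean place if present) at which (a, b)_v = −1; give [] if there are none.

Mod squares: a ≡ 3226734147, b ≡ 4403. Check v ∈ {∞, 2, 3, 5, 7, 13, 17, 19, 23, 37, 43}.
v=7: a=7^9·(≡1), b=7^5·(≡3) mod 7; (1|7)=+1, (3|7)=-1; (−1)^{9·5·3}·(+1)^5·(-1)^9 = +1.
v=19: a=19^-1·(≡12), b=19^0·(≡15) mod 19; (12|19)=-1, (15|19)=-1; (−1)^{-1·0·9}·(-1)^0·(-1)^-1 = -1.
v=17: a=17^3·(≡16), b=17^3·(≡13) mod 17; (16|17)=+1, (13|17)=+1; (−1)^{3·3·8}·(+1)^3·(+1)^3 = +1.
v=23: a=23^3·(≡19), b=23^2·(≡19) mod 23; (19|23)=-1, (19|23)=-1; (−1)^{3·2·11}·(-1)^2·(-1)^3 = -1.
v=2: v_2(a)=6, v_2(b)=4; units ≡ 3, 3 (mod 8); ε·ε+αω+βω = 1·1+6·1+4·1 ≡ 1  ⇒  (a,b)_2 = -1.
v=37: a=37^1·(≡17), b=37^1·(≡8) mod 37; (17|37)=-1, (8|37)=-1; (−1)^{1·1·18}·(-1)^1·(-1)^1 = +1.
v=∞: 3226734147 > 0 and 4403 > 0  ⇒  (a,b)_∞ = +1.
v=43: a=43^3·(≡16), b=43^2·(≡14) mod 43; (16|43)=+1, (14|43)=+1; (−1)^{3·2·21}·(+1)^2·(+1)^3 = +1.
v=3: a=3^-3·(≡1), b=3^-2·(≡2) mod 3; (1|3)=+1, (2|3)=-1; (−1)^{-3·-2·1}·(+1)^-2·(-1)^-3 = -1.
v=13: a=13^3·(≡7), b=13^2·(≡3) mod 13; (7|13)=-1, (3|13)=+1; (−1)^{3·2·6}·(-1)^2·(+1)^3 = +1.
v=5: a=5^-6·(≡3), b=5^-4·(≡2) mod 5; (3|5)=-1, (2|5)=-1; (−1)^{-6·-4·2}·(-1)^-4·(-1)^-6 = +1.
Ram(3226734147, 4403) = {2, 3, 19, 23}; no ℚ_2-point on the conic.

[2, 3, 19, 23]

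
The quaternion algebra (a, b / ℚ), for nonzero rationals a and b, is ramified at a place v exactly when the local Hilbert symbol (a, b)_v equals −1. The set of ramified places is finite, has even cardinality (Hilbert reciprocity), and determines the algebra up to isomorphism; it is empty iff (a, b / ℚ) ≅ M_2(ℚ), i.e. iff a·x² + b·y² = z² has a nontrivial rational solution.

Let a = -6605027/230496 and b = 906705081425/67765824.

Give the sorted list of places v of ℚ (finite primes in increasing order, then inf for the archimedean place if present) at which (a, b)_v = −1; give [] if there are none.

[3, 17]

(a, b) ≡ (-1938, 17) mod (ℚ^×)²; places V = {2, 3, 5, 7, 11, 13, 17, 19, ∞}.
(a,b)_17: α=1, u≡14; β=3, v≡13 (mod 17); (14|17)=-1, (13|17)=+1; sign (−1)^0·-1^3·+1^1 = -1.
(a,b)_2: α=-5, β=-6; u≡7, v≡1 (mod 8); ε(u)ε(v)=1·0, αω(v)=-5·0, βω(u)=-6·0; sum ≡ 0  ⇒  +1.
(a,b)_11: α=2, u≡3; β=2, v≡6 (mod 11); (3|11)=+1, (6|11)=-1; sign (−1)^0·+1^2·-1^2 = +1.
(a,b)_3: α=-1, u≡2; β=-2, v≡2 (mod 3); (2|3)=-1, (2|3)=-1; sign (−1)^0·-1^-2·-1^-1 = -1.
(a,b)_5: α=0, u≡3; β=2, v≡3 (mod 5); (3|5)=-1, (3|5)=-1; sign (−1)^0·-1^2·-1^0 = +1.
(a,b)_∞: sgn(-1938)=−, sgn(17)=+, so +1.
(a,b)_13: α=2, u≡10; β=2, v≡3 (mod 13); (10|13)=+1, (3|13)=+1; sign (−1)^0·+1^2·+1^2 = +1.
(a,b)_7: α=-4, u≡1; β=-6, v≡5 (mod 7); (1|7)=+1, (5|7)=-1; sign (−1)^0·+1^-6·-1^-4 = +1.
(a,b)_19: α=1, u≡15; β=2, v≡17 (mod 19); (15|19)=-1, (17|19)=+1; sign (−1)^0·-1^2·+1^1 = +1.
(-1938, 17 / ℚ) ramifies at {3, 17}: a division algebra.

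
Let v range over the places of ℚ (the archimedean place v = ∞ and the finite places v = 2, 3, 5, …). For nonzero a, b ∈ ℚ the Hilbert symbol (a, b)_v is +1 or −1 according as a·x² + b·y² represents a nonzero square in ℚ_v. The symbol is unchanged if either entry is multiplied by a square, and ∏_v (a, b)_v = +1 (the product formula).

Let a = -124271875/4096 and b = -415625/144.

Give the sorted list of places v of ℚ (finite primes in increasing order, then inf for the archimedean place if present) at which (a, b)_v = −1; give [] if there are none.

Mod squares: a ≡ -198835, b ≡ -665. Check v ∈ {∞, 2, 3, 5, 7, 13, 19, 23}.
v=3: a=3^0·(≡2), b=3^-2·(≡1) mod 3; (2|3)=-1, (1|3)=+1; (−1)^{0·-2·1}·(-1)^-2·(+1)^0 = +1.
v=∞: -198835 < 0 and -665 < 0  ⇒  (a,b)_∞ = -1.
v=13: a=13^1·(≡6), b=13^0·(≡11) mod 13; (6|13)=-1, (11|13)=-1; (−1)^{1·0·6}·(-1)^0·(-1)^1 = -1.
v=2: v_2(a)=-12, v_2(b)=-4; units ≡ 5, 7 (mod 8); ε·ε+αω+βω = 0·1+-12·0+-4·1 ≡ 0  ⇒  (a,b)_2 = +1.
v=19: a=19^1·(≡1), b=19^1·(≡15) mod 19; (1|19)=+1, (15|19)=-1; (−1)^{1·1·9}·(+1)^1·(-1)^1 = +1.
v=5: a=5^5·(≡3), b=5^5·(≡3) mod 5; (3|5)=-1, (3|5)=-1; (−1)^{5·5·2}·(-1)^5·(-1)^5 = +1.
v=23: a=23^1·(≡6), b=23^0·(≡9) mod 23; (6|23)=+1, (9|23)=+1; (−1)^{1·0·11}·(+1)^0·(+1)^1 = +1.
v=7: a=7^1·(≡2), b=7^1·(≡5) mod 7; (2|7)=+1, (5|7)=-1; (−1)^{1·1·3}·(+1)^1·(-1)^1 = +1.
|Ram(-198835, -665)| = 2, even; anisotropic at {13, ∞}.

[13, inf]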